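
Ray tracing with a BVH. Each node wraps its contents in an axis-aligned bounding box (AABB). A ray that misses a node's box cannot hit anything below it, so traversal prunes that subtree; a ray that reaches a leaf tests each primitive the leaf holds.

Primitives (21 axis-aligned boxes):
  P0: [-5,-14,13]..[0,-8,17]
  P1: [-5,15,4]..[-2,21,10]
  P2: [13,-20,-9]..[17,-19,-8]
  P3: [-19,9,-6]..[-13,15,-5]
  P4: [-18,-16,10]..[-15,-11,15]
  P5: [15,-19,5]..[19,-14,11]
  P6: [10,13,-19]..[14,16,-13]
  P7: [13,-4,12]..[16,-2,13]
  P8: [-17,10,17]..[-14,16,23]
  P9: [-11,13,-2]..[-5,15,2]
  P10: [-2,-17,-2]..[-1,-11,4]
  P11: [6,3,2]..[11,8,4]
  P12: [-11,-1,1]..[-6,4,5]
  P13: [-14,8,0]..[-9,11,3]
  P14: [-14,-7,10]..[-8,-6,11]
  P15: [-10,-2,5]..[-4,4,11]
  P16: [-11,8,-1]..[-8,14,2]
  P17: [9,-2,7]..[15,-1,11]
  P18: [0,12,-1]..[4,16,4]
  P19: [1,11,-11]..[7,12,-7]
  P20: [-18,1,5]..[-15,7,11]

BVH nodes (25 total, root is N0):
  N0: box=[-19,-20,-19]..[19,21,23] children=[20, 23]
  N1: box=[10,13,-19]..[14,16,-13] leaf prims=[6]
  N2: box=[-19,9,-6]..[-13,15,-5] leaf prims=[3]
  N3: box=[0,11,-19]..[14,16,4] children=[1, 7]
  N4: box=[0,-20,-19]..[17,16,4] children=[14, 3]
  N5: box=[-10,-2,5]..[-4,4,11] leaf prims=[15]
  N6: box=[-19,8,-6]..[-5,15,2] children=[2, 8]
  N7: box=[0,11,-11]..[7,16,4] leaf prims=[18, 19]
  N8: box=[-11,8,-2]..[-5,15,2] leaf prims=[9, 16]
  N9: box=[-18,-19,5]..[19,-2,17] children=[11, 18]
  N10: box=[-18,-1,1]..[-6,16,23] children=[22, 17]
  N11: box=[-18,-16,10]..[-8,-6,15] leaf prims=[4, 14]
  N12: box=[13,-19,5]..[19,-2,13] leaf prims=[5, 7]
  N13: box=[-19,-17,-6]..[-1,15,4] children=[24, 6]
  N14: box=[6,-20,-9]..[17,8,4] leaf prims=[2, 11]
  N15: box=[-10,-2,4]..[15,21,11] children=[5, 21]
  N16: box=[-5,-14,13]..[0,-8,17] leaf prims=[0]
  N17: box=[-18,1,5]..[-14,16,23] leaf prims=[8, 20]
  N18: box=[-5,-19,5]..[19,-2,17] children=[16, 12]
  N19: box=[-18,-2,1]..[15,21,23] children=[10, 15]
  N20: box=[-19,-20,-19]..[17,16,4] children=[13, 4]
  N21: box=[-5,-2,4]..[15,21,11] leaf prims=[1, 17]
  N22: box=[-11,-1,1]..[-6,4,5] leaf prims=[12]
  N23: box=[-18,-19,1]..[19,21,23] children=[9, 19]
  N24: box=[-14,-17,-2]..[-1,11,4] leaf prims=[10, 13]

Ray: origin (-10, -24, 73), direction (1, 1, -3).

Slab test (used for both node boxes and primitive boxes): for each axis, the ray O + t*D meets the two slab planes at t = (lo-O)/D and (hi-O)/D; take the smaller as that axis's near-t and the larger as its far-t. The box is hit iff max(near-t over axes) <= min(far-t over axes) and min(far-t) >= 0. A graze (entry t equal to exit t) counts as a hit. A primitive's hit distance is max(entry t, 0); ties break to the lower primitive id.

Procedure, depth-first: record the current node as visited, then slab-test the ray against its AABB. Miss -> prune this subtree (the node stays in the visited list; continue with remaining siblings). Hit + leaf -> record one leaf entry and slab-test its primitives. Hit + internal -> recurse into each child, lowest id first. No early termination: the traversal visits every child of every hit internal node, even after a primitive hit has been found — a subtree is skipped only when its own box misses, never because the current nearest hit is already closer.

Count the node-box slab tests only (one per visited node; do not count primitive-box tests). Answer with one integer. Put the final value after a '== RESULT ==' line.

Traverse from the root:
N0 x:[-9,29] y:[4,45] z:[50/3,92/3] -> hit [50/3,29], descend [20, 23]
  N20 x:[-9,27] y:[4,40] z:[23,92/3] -> hit [23,27], descend [4, 13]
    N4 x:[10,27] y:[4,40] z:[23,92/3] -> hit [23,27], descend [3, 14]
      N3 x:[10,24] y:[35,40] z:[23,92/3] -> miss, prune
      N14 x:[16,27] y:[4,32] z:[23,82/3] -> hit [23,27] leaf, test {P2(miss), P11(miss)}
    N13 x:[-9,9] y:[7,39] z:[23,79/3] -> miss, prune
  N23 x:[-8,29] y:[5,45] z:[50/3,24] -> hit [50/3,24], descend [9, 19]
    N9 x:[-8,29] y:[5,22] z:[56/3,68/3] -> hit [56/3,22], descend [11, 18]
      N11 x:[-8,2] y:[8,18] z:[58/3,21] -> miss, prune
      N18 x:[5,29] y:[5,22] z:[56/3,68/3] -> hit [56/3,22], descend [12, 16]
        N12 x:[23,29] y:[5,22] z:[20,68/3] -> miss, prune
        N16 x:[5,10] y:[10,16] z:[56/3,20] -> miss, prune
    N19 x:[-8,25] y:[22,45] z:[50/3,24] -> hit [22,24], descend [10, 15]
      N10 x:[-8,4] y:[23,40] z:[50/3,24] -> miss, prune
      N15 x:[0,25] y:[22,45] z:[62/3,23] -> hit [22,23], descend [5, 21]
        N5 x:[0,6] y:[22,28] z:[62/3,68/3] -> miss, prune
        N21 x:[5,25] y:[22,45] z:[62/3,23] -> hit [22,23] leaf, test {P1(miss), P17@t=22}

order=[0, 20, 4, 3, 14, 13, 23, 9, 11, 18, 12, 16, 19, 10, 15, 5, 21]  |boxes|=17  |leaves|=2  hit=P17

== RESULT ==
17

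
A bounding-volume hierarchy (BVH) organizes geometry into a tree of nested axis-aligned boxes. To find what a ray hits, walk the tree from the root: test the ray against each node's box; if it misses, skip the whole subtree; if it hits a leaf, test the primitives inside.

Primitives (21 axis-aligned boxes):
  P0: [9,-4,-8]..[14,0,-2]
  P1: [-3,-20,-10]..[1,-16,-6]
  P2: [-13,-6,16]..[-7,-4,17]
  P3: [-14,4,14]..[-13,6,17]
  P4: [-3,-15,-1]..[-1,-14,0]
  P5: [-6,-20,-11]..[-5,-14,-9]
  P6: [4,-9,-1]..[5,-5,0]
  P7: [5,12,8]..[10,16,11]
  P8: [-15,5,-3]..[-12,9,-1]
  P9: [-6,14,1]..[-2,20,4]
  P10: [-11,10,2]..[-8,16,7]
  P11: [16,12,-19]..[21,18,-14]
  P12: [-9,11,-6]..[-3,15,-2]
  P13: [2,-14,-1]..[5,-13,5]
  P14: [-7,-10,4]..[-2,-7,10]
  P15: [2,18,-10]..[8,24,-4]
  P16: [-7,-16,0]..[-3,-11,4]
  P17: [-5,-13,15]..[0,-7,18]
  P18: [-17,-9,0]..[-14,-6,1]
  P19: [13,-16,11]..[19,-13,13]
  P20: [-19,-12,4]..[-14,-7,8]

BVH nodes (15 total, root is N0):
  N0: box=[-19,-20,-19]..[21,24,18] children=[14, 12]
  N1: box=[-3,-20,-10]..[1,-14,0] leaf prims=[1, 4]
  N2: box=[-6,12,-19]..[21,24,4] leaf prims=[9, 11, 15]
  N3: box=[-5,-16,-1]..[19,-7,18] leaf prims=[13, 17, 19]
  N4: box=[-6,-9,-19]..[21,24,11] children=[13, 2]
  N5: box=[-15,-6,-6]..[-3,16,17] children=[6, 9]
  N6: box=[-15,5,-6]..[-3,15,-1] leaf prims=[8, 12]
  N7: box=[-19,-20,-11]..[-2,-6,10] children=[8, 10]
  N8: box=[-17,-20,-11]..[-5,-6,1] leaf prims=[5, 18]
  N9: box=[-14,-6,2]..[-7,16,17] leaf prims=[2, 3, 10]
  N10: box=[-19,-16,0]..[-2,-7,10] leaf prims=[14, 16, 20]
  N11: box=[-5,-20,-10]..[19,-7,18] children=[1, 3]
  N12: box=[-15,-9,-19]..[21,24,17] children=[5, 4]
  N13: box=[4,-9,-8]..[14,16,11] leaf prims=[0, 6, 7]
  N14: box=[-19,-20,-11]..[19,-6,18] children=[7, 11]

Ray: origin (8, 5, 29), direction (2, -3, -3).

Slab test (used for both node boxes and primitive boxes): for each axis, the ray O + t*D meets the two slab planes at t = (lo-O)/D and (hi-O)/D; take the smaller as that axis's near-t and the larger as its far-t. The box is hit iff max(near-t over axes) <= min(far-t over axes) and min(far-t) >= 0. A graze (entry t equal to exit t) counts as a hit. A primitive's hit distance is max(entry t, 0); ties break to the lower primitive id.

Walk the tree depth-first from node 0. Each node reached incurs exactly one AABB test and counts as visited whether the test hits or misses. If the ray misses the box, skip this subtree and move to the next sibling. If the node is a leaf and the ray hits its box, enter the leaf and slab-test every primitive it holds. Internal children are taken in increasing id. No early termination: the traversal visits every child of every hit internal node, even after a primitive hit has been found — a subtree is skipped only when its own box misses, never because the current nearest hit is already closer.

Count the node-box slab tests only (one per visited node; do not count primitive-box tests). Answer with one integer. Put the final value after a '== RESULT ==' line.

Walk:
N0 x:[-27/2,13/2] y:[-19/3,25/3] z:[11/3,16] -> hit [11/3,13/2], descend [12, 14]
  N12 x:[-23/2,13/2] y:[-19/3,14/3] z:[4,16] -> hit [4,14/3], descend [4, 5]
    N4 x:[-7,13/2] y:[-19/3,14/3] z:[6,16] -> miss, prune
    N5 x:[-23/2,-11/2] y:[-11/3,11/3] z:[4,35/3] -> miss, prune
  N14 x:[-27/2,11/2] y:[11/3,25/3] z:[11/3,40/3] -> hit [11/3,11/2], descend [7, 11]
    N7 x:[-27/2,-5] y:[11/3,25/3] z:[19/3,40/3] -> miss, prune
    N11 x:[-13/2,11/2] y:[4,25/3] z:[11/3,13] -> hit [4,11/2], descend [1, 3]
      N1 x:[-11/2,-7/2] y:[19/3,25/3] z:[29/3,13] -> miss, prune
      N3 x:[-13/2,11/2] y:[4,7] z:[11/3,10] -> hit [4,11/2] leaf, test {P13(miss), P17(miss), P19(miss)}

order=[0, 12, 4, 5, 14, 7, 11, 1, 3]  |boxes|=9  |leaves|=1  hit=miss

== RESULT ==
9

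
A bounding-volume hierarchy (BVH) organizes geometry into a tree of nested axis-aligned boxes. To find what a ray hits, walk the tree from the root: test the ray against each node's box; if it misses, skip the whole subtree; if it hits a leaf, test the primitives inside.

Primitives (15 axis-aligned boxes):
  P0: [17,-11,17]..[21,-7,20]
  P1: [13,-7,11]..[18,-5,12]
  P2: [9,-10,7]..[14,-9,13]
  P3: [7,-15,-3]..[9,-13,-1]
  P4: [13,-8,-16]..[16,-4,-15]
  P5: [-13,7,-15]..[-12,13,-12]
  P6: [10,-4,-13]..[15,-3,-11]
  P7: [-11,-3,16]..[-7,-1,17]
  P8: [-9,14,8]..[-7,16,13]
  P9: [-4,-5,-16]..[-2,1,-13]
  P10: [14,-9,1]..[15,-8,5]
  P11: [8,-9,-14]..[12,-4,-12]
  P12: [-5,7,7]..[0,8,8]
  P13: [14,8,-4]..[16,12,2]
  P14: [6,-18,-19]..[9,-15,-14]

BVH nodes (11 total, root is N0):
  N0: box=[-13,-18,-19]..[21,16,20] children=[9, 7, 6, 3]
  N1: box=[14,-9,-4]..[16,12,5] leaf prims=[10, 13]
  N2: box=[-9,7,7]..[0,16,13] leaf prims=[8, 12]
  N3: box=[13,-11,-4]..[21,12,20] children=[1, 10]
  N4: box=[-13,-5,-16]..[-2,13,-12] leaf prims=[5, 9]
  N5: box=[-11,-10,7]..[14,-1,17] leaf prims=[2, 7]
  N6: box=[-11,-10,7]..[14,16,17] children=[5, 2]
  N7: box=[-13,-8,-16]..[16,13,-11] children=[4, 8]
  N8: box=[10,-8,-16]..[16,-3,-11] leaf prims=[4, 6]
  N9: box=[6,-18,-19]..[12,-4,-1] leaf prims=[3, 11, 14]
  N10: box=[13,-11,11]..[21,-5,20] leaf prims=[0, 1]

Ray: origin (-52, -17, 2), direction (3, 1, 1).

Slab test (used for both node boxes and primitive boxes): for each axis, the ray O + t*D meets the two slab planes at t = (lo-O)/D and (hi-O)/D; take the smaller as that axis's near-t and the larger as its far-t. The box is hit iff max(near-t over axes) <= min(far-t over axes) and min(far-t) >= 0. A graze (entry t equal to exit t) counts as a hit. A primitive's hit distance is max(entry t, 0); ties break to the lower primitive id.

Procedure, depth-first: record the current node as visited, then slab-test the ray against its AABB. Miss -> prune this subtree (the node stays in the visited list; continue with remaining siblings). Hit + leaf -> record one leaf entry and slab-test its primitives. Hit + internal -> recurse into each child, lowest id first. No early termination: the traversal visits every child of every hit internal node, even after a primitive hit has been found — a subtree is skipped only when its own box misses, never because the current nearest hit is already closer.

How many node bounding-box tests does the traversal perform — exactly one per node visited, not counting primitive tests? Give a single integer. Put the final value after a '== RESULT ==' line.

Traverse from the root:
N0 x:[13,73/3] y:[-1,33] z:[-21,18] -> hit [13,18], descend [3, 6, 7, 9]
  N3 x:[65/3,73/3] y:[6,29] z:[-6,18] -> miss, prune
  N6 x:[41/3,22] y:[7,33] z:[5,15] -> hit [41/3,15], descend [2, 5]
    N2 x:[43/3,52/3] y:[24,33] z:[5,11] -> miss, prune
    N5 x:[41/3,22] y:[7,16] z:[5,15] -> hit [41/3,15] leaf, test {P2(miss), P7@t=14}
  N7 x:[13,68/3] y:[9,30] z:[-18,-13] -> miss, prune
  N9 x:[58/3,64/3] y:[-1,13] z:[-21,-3] -> miss, prune

order=[0, 3, 6, 2, 5, 7, 9]  |boxes|=7  |leaves|=1  hit=P7

== RESULT ==
7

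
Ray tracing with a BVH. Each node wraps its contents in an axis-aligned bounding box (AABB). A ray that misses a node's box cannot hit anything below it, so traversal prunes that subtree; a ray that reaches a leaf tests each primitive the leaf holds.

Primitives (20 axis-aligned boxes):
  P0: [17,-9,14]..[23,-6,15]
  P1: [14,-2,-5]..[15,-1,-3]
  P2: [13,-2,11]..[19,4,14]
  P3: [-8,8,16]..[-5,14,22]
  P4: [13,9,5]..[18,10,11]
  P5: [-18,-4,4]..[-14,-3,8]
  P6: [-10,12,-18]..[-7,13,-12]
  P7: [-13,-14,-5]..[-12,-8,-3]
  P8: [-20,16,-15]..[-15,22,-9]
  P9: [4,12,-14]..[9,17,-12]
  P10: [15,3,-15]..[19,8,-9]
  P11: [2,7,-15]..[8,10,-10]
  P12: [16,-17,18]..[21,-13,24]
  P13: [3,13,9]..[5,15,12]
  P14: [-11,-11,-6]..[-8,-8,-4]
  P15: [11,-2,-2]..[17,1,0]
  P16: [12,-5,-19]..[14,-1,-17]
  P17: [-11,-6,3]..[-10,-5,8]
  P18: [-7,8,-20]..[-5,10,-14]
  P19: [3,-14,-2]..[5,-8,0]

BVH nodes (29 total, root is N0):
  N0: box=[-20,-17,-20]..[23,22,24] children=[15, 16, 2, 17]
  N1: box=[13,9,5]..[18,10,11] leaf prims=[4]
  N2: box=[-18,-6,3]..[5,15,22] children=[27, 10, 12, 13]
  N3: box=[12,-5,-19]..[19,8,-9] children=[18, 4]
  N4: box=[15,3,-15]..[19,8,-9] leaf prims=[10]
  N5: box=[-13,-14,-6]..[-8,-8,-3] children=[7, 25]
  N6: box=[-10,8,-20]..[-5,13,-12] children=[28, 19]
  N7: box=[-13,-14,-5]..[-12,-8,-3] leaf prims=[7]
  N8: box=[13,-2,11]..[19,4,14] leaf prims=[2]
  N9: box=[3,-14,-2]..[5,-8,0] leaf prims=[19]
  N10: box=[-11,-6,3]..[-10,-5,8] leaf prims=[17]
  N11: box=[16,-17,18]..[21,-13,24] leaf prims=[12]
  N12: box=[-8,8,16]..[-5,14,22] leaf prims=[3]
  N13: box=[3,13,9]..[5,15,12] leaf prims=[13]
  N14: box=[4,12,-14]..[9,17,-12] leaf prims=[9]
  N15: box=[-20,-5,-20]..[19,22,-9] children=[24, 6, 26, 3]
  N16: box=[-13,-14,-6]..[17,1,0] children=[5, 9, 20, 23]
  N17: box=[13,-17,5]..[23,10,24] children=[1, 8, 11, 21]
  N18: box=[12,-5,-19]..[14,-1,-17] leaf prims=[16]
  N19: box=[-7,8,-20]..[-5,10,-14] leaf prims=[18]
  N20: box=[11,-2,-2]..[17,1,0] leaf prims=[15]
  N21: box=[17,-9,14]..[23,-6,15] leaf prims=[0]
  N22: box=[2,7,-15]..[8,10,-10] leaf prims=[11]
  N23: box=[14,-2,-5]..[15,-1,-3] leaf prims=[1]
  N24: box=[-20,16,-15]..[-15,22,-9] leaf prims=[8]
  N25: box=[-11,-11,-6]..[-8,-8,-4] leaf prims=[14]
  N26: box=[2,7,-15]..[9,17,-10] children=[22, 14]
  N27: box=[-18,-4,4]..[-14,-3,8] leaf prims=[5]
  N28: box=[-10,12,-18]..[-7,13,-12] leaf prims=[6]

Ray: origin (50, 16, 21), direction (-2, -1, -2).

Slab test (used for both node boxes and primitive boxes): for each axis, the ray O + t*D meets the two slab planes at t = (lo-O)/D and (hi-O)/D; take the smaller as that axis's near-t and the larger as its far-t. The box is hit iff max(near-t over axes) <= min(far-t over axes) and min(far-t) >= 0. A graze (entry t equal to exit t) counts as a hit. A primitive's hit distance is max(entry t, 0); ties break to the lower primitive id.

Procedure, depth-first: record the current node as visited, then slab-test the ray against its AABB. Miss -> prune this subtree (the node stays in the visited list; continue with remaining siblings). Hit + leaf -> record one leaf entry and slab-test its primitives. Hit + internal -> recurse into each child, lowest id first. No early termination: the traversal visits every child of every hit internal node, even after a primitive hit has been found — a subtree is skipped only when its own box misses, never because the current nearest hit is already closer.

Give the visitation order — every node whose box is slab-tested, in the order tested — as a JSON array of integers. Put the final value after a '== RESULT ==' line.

Traverse from the root:
N0 x:[27/2,35] y:[-6,33] z:[-3/2,41/2] -> hit [27/2,41/2], descend [2, 15, 16, 17]
  N2 x:[45/2,34] y:[1,22] z:[-1/2,9] -> miss, prune
  N15 x:[31/2,35] y:[-6,21] z:[15,41/2] -> hit [31/2,41/2], descend [3, 6, 24, 26]
    N3 x:[31/2,19] y:[8,21] z:[15,20] -> hit [31/2,19], descend [4, 18]
      N4 x:[31/2,35/2] y:[8,13] z:[15,18] -> miss, prune
      N18 x:[18,19] y:[17,21] z:[19,20] -> hit [19,19] leaf, test {P16@t=19}
    N6 x:[55/2,30] y:[3,8] z:[33/2,41/2] -> miss, prune
    N24 x:[65/2,35] y:[-6,0] z:[15,18] -> miss, prune
    N26 x:[41/2,24] y:[-1,9] z:[31/2,18] -> miss, prune
  N16 x:[33/2,63/2] y:[15,30] z:[21/2,27/2] -> miss, prune
  N17 x:[27/2,37/2] y:[6,33] z:[-3/2,8] -> miss, prune

Summary -> nodes [0, 2, 15, 3, 4, 18, 6, 24, 26, 16, 17]; box-tests=11; leaf-entries=1; first=P16

== RESULT ==
[0, 2, 15, 3, 4, 18, 6, 24, 26, 16, 17]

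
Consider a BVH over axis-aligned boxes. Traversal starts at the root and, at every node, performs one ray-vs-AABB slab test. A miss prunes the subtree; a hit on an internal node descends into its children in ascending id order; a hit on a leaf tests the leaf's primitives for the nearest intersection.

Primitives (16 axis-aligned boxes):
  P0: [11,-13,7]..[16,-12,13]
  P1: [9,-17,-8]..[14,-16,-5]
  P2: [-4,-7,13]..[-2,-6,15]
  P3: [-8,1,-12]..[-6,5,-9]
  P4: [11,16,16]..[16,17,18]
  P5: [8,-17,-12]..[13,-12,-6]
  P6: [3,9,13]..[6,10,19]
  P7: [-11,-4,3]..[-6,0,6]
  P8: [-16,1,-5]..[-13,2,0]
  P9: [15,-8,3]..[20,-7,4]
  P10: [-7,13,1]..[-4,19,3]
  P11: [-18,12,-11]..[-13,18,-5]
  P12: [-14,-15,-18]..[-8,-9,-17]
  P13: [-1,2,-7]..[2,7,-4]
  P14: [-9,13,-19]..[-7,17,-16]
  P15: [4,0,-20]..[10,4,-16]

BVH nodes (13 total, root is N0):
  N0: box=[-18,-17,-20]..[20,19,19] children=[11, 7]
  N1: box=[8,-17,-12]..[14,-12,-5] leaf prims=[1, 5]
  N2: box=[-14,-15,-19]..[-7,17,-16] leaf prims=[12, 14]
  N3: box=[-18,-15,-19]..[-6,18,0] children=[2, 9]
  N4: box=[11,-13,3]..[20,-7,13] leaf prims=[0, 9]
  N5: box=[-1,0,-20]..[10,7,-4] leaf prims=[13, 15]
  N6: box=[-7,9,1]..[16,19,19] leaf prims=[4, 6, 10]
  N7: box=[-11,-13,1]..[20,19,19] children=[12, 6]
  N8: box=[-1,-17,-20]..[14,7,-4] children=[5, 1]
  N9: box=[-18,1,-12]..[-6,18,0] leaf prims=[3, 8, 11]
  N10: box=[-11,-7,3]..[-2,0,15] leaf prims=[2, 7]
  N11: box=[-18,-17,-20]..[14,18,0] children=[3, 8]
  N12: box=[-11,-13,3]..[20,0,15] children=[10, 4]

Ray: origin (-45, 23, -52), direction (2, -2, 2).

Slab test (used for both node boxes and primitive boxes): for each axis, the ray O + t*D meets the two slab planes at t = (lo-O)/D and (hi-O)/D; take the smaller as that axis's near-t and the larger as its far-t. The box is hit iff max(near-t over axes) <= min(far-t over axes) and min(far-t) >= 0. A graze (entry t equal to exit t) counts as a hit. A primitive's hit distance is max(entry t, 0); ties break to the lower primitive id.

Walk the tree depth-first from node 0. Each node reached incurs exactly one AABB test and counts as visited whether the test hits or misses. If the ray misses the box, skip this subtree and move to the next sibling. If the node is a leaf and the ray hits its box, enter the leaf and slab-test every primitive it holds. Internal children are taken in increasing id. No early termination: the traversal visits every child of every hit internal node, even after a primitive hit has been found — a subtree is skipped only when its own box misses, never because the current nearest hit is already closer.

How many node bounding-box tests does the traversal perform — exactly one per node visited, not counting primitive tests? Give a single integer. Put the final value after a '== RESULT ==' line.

Walk:
N0 x:[27/2,65/2] y:[2,20] z:[16,71/2] -> hit [16,20], descend [7, 11]
  N7 x:[17,65/2] y:[2,18] z:[53/2,71/2] -> miss, prune
  N11 x:[27/2,59/2] y:[5/2,20] z:[16,26] -> hit [16,20], descend [3, 8]
    N3 x:[27/2,39/2] y:[5/2,19] z:[33/2,26] -> hit [33/2,19], descend [2, 9]
      N2 x:[31/2,19] y:[3,19] z:[33/2,18] -> hit [33/2,18] leaf, test {P12@t=17, P14(miss)}
      N9 x:[27/2,39/2] y:[5/2,11] z:[20,26] -> miss, prune
    N8 x:[22,59/2] y:[8,20] z:[16,24] -> miss, prune

7 AABB tests over nodes [0, 7, 11, 3, 2, 9, 8]; 1 leaf entered; closest P12.

== RESULT ==
7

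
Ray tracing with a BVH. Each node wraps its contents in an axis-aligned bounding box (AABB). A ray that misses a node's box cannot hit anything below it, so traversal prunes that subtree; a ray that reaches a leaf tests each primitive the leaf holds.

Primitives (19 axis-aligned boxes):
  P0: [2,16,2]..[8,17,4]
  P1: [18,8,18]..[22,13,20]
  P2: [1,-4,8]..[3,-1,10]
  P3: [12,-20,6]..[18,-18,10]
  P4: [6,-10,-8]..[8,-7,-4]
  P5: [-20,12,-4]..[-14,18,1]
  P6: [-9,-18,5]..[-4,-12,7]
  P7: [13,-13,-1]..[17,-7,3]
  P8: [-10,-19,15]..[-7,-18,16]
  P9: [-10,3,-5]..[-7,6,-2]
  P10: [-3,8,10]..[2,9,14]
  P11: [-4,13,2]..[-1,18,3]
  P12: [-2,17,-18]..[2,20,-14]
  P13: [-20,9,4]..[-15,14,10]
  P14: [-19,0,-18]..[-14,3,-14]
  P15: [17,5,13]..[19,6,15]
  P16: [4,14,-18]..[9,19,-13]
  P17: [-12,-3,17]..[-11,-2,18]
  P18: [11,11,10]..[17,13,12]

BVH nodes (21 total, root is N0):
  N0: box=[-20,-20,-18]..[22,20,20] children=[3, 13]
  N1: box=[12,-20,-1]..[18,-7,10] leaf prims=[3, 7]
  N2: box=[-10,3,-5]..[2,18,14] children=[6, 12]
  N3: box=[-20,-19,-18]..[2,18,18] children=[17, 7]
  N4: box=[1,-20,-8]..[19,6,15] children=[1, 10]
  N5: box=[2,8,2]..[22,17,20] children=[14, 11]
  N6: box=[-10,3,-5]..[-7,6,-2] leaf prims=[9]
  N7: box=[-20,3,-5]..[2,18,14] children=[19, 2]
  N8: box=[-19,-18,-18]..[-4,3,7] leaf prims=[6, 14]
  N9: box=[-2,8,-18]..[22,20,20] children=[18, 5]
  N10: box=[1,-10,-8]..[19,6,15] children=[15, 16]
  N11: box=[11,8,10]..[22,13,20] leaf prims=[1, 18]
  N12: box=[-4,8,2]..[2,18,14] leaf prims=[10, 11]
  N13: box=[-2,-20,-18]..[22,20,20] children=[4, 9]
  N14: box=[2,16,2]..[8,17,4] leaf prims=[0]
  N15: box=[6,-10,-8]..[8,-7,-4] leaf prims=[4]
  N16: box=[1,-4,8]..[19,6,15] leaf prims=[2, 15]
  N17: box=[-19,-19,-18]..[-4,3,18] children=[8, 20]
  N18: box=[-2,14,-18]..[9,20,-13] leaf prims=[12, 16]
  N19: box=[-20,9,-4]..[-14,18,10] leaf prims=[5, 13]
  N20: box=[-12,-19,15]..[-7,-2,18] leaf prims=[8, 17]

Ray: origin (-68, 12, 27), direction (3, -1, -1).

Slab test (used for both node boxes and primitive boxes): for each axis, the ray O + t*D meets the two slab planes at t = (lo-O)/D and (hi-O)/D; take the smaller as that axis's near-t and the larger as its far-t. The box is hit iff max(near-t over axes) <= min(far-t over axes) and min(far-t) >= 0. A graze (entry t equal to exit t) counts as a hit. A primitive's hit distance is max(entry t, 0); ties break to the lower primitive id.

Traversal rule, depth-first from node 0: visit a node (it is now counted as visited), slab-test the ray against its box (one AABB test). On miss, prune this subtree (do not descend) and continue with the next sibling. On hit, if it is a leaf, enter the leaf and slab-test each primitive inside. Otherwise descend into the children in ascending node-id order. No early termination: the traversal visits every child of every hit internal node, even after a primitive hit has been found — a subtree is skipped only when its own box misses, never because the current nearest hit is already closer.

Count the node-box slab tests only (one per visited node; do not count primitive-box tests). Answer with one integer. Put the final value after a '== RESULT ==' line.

Traverse from the root:
N0 x:[16,30] y:[-8,32] z:[7,45] -> hit [16,30], descend [3, 13]
  N3 x:[16,70/3] y:[-6,31] z:[9,45] -> hit [16,70/3], descend [7, 17]
    N7 x:[16,70/3] y:[-6,9] z:[13,32] -> miss, prune
    N17 x:[49/3,64/3] y:[9,31] z:[9,45] -> hit [49/3,64/3], descend [8, 20]
      N8 x:[49/3,64/3] y:[9,30] z:[20,45] -> hit [20,64/3] leaf, test {P6(miss), P14(miss)}
      N20 x:[56/3,61/3] y:[14,31] z:[9,12] -> miss, prune
  N13 x:[22,30] y:[-8,32] z:[7,45] -> hit [22,30], descend [4, 9]
    N4 x:[23,29] y:[6,32] z:[12,35] -> hit [23,29], descend [1, 10]
      N1 x:[80/3,86/3] y:[19,32] z:[17,28] -> hit [80/3,28] leaf, test {P3(miss), P7(miss)}
      N10 x:[23,29] y:[6,22] z:[12,35] -> miss, prune
    N9 x:[22,30] y:[-8,4] z:[7,45] -> miss, prune

11 AABB tests over nodes [0, 3, 7, 17, 8, 20, 13, 4, 1, 10, 9]; 2 leaves entered; closest miss.

== RESULT ==
11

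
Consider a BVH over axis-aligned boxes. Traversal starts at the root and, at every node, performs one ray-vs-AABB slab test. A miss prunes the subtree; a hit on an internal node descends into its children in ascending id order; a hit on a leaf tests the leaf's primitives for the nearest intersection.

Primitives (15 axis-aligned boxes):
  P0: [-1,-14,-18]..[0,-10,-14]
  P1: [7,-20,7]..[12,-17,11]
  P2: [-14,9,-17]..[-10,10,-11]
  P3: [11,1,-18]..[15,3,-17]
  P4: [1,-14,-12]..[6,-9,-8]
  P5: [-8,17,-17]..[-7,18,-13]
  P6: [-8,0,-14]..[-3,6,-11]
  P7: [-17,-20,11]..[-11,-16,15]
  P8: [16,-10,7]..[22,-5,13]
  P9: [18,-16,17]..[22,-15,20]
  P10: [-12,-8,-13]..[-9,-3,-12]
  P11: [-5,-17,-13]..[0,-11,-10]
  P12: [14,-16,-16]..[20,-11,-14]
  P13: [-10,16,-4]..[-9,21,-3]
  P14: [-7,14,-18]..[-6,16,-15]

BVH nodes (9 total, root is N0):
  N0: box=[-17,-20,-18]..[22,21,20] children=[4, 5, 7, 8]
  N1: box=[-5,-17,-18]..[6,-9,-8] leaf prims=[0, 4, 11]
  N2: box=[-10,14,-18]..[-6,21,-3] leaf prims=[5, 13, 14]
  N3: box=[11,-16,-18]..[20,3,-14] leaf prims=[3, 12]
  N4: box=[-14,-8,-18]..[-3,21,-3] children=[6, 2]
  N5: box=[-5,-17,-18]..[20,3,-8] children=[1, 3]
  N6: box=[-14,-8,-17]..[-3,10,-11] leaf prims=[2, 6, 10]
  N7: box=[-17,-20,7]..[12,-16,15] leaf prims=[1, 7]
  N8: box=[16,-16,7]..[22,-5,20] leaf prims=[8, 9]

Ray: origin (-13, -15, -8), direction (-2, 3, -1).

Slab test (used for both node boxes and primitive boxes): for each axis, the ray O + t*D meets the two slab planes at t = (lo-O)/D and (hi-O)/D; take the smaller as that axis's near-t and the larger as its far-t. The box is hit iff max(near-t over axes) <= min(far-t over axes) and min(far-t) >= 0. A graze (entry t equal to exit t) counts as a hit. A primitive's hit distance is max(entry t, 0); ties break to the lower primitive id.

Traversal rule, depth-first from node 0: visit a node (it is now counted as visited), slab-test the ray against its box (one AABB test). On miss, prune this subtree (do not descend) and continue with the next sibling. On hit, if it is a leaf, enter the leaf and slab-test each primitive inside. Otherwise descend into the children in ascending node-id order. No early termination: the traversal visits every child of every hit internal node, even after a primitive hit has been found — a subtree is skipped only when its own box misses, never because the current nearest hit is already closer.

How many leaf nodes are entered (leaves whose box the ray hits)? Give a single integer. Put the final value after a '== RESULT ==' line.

Trace the traversal:
N0 x:[-35/2,2] y:[-5/3,12] z:[-28,10] -> hit [-5/3,2], descend [4, 5, 7, 8]
  N4 x:[-5,1/2] y:[7/3,12] z:[-5,10] -> miss, prune
  N5 x:[-33/2,-4] y:[-2/3,6] z:[0,10] -> miss, prune
  N7 x:[-25/2,2] y:[-5/3,-1/3] z:[-23,-15] -> miss, prune
  N8 x:[-35/2,-29/2] y:[-1/3,10/3] z:[-28,-15] -> miss, prune

5 AABB tests over nodes [0, 4, 5, 7, 8]; 0 leaves entered; closest miss.

== RESULT ==
0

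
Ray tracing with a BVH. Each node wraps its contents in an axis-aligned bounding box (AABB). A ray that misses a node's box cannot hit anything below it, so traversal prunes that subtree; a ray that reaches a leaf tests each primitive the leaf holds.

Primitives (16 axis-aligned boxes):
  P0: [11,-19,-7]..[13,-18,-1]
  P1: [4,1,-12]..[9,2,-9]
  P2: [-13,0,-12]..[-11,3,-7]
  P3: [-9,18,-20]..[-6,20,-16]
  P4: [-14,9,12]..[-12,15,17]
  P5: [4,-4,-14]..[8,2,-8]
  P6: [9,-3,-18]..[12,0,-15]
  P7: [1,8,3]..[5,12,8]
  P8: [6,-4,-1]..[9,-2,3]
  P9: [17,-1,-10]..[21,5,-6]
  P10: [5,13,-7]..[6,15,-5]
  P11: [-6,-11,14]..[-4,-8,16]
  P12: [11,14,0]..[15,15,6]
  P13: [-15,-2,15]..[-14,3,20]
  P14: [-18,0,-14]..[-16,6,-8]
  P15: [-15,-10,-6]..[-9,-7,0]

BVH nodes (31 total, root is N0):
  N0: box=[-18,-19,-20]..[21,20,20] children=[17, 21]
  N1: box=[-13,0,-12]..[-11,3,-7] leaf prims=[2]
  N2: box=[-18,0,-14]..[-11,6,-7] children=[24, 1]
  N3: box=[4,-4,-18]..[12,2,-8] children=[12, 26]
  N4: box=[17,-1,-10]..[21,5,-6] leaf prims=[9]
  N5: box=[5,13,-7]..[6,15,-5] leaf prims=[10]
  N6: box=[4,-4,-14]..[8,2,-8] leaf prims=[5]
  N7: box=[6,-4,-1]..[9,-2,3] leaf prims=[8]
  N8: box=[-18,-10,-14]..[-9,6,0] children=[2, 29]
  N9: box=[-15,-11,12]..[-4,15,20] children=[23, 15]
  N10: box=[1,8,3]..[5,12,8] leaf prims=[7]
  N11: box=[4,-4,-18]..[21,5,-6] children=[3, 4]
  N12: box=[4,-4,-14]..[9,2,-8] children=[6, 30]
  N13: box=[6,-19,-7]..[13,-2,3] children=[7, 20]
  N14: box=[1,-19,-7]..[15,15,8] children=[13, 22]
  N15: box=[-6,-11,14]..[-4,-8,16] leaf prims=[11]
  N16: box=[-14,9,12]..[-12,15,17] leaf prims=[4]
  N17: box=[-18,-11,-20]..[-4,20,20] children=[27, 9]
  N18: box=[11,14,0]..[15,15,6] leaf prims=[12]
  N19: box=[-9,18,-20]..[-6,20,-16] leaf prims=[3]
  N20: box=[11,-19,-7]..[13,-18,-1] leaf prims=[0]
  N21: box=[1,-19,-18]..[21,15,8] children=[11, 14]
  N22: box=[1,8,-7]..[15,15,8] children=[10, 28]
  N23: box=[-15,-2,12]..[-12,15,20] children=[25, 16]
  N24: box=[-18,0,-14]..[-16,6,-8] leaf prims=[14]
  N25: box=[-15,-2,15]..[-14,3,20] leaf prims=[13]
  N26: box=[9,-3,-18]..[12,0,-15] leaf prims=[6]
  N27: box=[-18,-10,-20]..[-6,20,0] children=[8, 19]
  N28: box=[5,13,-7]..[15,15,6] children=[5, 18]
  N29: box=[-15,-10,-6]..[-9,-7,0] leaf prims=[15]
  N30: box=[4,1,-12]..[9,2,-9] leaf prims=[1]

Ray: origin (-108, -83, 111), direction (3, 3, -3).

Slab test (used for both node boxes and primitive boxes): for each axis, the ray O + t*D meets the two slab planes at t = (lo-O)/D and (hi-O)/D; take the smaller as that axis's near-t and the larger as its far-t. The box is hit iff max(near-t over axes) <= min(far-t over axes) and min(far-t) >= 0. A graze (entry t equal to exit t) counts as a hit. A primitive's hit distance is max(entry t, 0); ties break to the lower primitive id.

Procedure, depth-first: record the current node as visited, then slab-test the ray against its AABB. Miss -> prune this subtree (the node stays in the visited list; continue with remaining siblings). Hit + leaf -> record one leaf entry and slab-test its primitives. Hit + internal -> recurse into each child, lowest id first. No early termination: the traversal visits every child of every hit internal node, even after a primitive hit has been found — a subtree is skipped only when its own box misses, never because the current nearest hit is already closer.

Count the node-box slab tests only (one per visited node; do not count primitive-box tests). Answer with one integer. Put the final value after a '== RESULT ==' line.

Traverse from the root:
N0 x:[30,43] y:[64/3,103/3] z:[91/3,131/3] -> hit [91/3,103/3], descend [17, 21]
  N17 x:[30,104/3] y:[24,103/3] z:[91/3,131/3] -> hit [91/3,103/3], descend [9, 27]
    N9 x:[31,104/3] y:[24,98/3] z:[91/3,33] -> hit [31,98/3], descend [15, 23]
      N15 x:[34,104/3] y:[24,25] z:[95/3,97/3] -> miss, prune
      N23 x:[31,32] y:[27,98/3] z:[91/3,33] -> hit [31,32], descend [16, 25]
        N16 x:[94/3,32] y:[92/3,98/3] z:[94/3,33] -> hit [94/3,32] leaf, test {P4@t=94/3}
        N25 x:[31,94/3] y:[27,86/3] z:[91/3,32] -> miss, prune
    N27 x:[30,34] y:[73/3,103/3] z:[37,131/3] -> miss, prune
  N21 x:[109/3,43] y:[64/3,98/3] z:[103/3,43] -> miss, prune

Summary -> nodes [0, 17, 9, 15, 23, 16, 25, 27, 21]; box-tests=9; leaf-entries=1; first=P4

== RESULT ==
9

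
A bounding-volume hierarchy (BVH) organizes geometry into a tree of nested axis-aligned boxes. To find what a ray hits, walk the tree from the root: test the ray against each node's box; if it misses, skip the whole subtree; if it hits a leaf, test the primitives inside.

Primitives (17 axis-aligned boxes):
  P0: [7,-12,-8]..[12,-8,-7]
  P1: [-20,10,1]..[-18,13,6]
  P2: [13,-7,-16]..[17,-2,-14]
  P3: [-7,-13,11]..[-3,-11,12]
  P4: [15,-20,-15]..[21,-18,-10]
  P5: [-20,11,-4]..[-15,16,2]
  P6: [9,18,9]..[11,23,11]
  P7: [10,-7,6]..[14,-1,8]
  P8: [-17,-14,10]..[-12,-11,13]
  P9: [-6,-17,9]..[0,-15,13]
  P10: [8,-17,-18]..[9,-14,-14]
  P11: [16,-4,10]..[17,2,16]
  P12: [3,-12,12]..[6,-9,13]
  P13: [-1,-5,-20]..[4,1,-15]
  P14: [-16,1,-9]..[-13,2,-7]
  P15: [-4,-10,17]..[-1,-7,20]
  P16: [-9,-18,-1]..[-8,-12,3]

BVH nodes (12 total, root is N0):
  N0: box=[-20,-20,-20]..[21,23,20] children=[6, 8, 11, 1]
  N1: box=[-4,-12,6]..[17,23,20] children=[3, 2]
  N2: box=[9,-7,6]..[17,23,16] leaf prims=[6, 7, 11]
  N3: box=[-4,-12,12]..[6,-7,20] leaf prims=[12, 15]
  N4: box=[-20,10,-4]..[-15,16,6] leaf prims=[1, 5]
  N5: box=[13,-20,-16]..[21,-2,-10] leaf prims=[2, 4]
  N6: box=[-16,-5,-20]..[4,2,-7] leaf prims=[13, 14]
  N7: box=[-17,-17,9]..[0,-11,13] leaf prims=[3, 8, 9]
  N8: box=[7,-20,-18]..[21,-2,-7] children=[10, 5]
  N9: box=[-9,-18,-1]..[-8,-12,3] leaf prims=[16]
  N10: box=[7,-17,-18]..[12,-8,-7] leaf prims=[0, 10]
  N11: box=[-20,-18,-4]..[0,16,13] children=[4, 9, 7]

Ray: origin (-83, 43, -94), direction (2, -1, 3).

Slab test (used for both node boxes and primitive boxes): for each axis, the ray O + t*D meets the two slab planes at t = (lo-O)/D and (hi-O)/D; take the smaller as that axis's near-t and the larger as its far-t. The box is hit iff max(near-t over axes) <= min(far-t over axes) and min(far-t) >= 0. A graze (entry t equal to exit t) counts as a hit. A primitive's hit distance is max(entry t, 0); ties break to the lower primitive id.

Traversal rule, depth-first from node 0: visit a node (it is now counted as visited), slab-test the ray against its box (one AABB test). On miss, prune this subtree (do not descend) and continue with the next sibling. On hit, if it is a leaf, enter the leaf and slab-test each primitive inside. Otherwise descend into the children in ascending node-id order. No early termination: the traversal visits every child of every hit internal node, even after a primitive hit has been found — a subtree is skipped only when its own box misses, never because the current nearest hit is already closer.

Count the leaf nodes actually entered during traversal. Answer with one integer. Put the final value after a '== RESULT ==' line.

Walk:
N0 x:[63/2,52] y:[20,63] z:[74/3,38] -> hit [63/2,38], descend [1, 6, 8, 11]
  N1 x:[79/2,50] y:[20,55] z:[100/3,38] -> miss, prune
  N6 x:[67/2,87/2] y:[41,48] z:[74/3,29] -> miss, prune
  N8 x:[45,52] y:[45,63] z:[76/3,29] -> miss, prune
  N11 x:[63/2,83/2] y:[27,61] z:[30,107/3] -> hit [63/2,107/3], descend [4, 7, 9]
    N4 x:[63/2,34] y:[27,33] z:[30,100/3] -> hit [63/2,33] leaf, test {P1@t=95/3, P5@t=63/2}
    N7 x:[33,83/2] y:[54,60] z:[103/3,107/3] -> miss, prune
    N9 x:[37,75/2] y:[55,61] z:[31,97/3] -> miss, prune

Visited [0, 1, 6, 8, 11, 4, 7, 9]. Tests: 8 box, 1 leaf. Nearest: P5.

== RESULT ==
1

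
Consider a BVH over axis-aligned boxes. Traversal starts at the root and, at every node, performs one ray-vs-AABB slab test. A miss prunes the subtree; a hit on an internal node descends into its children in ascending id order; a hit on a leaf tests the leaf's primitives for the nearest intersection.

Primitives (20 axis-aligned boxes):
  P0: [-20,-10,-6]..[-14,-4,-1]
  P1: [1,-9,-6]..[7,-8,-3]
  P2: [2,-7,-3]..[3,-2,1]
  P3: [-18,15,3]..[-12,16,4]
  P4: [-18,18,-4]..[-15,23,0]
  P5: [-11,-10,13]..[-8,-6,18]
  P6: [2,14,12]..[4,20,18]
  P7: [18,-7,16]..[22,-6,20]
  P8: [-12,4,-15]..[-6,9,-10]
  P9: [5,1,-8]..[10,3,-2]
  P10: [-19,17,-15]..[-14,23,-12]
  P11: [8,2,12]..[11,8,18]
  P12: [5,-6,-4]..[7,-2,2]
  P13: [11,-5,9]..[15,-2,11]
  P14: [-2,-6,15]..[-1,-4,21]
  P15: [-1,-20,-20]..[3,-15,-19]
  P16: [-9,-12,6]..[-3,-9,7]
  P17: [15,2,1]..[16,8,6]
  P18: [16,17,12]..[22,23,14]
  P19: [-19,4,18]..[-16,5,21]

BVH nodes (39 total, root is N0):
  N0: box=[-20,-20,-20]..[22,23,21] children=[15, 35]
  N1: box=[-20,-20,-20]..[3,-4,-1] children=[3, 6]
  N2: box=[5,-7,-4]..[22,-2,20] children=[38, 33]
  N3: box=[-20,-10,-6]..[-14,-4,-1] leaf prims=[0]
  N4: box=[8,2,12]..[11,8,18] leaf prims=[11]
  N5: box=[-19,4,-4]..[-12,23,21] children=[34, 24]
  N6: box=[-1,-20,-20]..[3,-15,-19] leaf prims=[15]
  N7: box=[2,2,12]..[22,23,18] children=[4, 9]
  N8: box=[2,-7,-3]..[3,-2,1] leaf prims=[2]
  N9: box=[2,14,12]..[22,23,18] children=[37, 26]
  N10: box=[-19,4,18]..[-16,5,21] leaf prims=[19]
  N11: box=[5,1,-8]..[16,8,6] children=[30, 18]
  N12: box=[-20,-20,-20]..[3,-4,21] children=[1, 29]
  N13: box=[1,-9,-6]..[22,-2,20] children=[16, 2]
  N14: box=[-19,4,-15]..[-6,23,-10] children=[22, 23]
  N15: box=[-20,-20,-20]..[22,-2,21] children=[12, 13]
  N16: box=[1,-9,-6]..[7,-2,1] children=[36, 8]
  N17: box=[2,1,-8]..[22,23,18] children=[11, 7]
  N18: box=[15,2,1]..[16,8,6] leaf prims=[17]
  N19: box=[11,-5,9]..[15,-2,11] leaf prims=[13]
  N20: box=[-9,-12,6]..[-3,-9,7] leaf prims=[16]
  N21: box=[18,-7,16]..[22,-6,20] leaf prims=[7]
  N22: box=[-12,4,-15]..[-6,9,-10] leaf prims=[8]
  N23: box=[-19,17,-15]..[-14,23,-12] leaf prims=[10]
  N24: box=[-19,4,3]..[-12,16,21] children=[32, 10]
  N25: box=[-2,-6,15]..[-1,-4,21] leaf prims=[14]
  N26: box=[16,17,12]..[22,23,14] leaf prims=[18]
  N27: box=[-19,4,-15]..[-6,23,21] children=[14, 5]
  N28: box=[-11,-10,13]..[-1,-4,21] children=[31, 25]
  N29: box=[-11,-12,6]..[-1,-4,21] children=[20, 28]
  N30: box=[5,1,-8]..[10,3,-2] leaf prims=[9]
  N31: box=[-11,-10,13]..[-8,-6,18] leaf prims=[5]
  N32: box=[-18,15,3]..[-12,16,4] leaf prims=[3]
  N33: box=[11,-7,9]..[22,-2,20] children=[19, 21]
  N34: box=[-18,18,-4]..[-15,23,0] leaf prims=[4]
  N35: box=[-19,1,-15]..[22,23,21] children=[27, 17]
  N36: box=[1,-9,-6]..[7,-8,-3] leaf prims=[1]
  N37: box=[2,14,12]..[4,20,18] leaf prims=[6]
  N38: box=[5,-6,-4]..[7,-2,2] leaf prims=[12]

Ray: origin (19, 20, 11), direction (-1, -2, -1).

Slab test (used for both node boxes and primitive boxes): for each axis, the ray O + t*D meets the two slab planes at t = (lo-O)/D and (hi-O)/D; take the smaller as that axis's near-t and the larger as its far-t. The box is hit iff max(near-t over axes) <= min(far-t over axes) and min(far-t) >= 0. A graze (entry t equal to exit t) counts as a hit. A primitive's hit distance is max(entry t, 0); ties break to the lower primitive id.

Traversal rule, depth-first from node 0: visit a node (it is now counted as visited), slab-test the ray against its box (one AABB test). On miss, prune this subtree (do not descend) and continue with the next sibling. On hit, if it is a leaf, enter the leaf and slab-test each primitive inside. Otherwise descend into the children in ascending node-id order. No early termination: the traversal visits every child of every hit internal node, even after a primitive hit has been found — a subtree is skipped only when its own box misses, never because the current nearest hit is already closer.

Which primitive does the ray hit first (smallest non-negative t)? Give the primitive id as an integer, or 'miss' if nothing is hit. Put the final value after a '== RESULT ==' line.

Trace the traversal:
N0 x:[-3,39] y:[-3/2,20] z:[-10,31] -> hit [-3/2,20], descend [15, 35]
  N15 x:[-3,39] y:[11,20] z:[-10,31] -> hit [11,20], descend [12, 13]
    N12 x:[16,39] y:[12,20] z:[-10,31] -> hit [16,20], descend [1, 29]
      N1 x:[16,39] y:[12,20] z:[12,31] -> hit [16,20], descend [3, 6]
        N3 x:[33,39] y:[12,15] z:[12,17] -> miss, prune
        N6 x:[16,20] y:[35/2,20] z:[30,31] -> miss, prune
      N29 x:[20,30] y:[12,16] z:[-10,5] -> miss, prune
    N13 x:[-3,18] y:[11,29/2] z:[-9,17] -> hit [11,29/2], descend [2, 16]
      N2 x:[-3,14] y:[11,27/2] z:[-9,15] -> hit [11,27/2], descend [33, 38]
        N33 x:[-3,8] y:[11,27/2] z:[-9,2] -> miss, prune
        N38 x:[12,14] y:[11,13] z:[9,15] -> hit [12,13] leaf, test {P12@t=12}
      N16 x:[12,18] y:[11,29/2] z:[10,17] -> hit [12,29/2], descend [8, 36]
        N8 x:[16,17] y:[11,27/2] z:[10,14] -> miss, prune
        N36 x:[12,18] y:[14,29/2] z:[14,17] -> hit [14,29/2] leaf, test {P1@t=14}
  N35 x:[-3,38] y:[-3/2,19/2] z:[-10,26] -> hit [-3/2,19/2], descend [17, 27]
    N17 x:[-3,17] y:[-3/2,19/2] z:[-7,19] -> hit [-3/2,19/2], descend [7, 11]
      N7 x:[-3,17] y:[-3/2,9] z:[-7,-1] -> miss, prune
      N11 x:[3,14] y:[6,19/2] z:[5,19] -> hit [6,19/2], descend [18, 30]
        N18 x:[3,4] y:[6,9] z:[5,10] -> miss, prune
        N30 x:[9,14] y:[17/2,19/2] z:[13,19] -> miss, prune
    N27 x:[25,38] y:[-3/2,8] z:[-10,26] -> miss, prune

21 AABB tests over nodes [0, 15, 12, 1, 3, 6, 29, 13, 2, 33, 38, 16, 8, 36, 35, 17, 7, 11, 18, 30, 27]; 2 leaves entered; closest P12.

== RESULT ==
12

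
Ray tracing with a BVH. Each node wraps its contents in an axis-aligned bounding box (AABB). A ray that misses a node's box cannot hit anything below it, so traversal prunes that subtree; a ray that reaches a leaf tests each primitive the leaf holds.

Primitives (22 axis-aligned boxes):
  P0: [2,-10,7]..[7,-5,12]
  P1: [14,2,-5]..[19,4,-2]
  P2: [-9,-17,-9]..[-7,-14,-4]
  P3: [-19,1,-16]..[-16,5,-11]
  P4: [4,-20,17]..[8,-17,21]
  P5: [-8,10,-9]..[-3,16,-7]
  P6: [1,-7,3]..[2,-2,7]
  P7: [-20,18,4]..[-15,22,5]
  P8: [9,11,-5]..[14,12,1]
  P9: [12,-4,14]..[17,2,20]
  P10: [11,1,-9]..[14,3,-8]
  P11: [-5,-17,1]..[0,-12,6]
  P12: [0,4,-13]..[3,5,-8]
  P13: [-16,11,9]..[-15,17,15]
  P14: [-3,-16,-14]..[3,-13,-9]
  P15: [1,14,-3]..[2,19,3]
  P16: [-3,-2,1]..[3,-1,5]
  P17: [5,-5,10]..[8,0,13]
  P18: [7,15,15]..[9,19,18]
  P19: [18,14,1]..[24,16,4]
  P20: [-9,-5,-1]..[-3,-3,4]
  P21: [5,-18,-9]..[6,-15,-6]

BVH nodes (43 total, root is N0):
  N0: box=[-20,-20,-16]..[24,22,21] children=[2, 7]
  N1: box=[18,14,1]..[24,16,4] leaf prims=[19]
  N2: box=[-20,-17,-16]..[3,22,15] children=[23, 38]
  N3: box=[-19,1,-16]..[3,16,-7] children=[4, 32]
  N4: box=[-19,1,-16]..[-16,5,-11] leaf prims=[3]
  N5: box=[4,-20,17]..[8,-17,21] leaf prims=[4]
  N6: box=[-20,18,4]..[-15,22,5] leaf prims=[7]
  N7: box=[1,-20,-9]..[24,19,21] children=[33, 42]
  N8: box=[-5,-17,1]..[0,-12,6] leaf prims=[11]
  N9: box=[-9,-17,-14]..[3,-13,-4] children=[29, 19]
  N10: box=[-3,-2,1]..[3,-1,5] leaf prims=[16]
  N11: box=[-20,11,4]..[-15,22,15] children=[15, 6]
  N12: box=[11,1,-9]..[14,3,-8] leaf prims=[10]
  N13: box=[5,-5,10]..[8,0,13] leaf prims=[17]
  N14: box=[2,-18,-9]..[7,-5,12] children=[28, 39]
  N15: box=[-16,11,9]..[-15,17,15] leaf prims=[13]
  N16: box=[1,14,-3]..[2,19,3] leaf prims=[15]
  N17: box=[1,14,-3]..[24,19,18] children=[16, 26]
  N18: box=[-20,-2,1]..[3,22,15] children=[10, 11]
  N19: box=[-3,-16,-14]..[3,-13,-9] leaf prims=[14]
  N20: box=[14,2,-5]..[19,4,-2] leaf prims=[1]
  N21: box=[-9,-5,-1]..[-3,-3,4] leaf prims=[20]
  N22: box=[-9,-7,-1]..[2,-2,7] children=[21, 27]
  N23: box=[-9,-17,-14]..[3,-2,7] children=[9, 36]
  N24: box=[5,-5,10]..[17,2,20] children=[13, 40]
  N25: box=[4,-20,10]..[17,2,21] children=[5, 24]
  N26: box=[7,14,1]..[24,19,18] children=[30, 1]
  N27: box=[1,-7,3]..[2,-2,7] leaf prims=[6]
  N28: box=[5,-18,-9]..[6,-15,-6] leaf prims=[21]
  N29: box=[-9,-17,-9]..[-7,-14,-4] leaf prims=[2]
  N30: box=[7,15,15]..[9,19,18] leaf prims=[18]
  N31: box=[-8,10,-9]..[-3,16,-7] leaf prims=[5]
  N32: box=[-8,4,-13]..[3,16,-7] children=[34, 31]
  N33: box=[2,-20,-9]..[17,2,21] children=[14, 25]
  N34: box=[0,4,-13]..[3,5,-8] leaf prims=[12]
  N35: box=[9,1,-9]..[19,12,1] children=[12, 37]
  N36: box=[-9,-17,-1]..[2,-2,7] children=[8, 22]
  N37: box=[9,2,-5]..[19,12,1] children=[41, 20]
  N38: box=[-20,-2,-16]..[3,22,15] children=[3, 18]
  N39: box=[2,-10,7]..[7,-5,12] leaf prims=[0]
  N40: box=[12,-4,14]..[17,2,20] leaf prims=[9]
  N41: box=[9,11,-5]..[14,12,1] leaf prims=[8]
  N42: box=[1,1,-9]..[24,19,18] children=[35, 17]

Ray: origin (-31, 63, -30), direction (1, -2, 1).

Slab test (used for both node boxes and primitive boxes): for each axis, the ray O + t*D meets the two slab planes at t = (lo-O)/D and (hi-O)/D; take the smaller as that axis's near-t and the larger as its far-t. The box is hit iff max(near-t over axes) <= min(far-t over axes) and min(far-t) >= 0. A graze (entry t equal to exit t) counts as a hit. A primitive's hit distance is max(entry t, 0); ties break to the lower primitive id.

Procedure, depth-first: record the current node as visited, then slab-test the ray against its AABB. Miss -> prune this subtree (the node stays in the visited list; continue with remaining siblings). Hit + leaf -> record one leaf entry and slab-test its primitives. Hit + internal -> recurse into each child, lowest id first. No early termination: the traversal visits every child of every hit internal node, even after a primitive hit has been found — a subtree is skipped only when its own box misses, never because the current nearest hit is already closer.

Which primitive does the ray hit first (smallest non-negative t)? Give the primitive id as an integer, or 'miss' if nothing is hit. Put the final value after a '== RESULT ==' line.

Trace the traversal:
N0 x:[11,55] y:[41/2,83/2] z:[14,51] -> hit [41/2,83/2], descend [2, 7]
  N2 x:[11,34] y:[41/2,40] z:[14,45] -> hit [41/2,34], descend [23, 38]
    N23 x:[22,34] y:[65/2,40] z:[16,37] -> hit [65/2,34], descend [9, 36]
      N9 x:[22,34] y:[38,40] z:[16,26] -> miss, prune
      N36 x:[22,33] y:[65/2,40] z:[29,37] -> hit [65/2,33], descend [8, 22]
        N8 x:[26,31] y:[75/2,40] z:[31,36] -> miss, prune
        N22 x:[22,33] y:[65/2,35] z:[29,37] -> hit [65/2,33], descend [21, 27]
          N21 x:[22,28] y:[33,34] z:[29,34] -> miss, prune
          N27 x:[32,33] y:[65/2,35] z:[33,37] -> hit [33,33] leaf, test {P6@t=33}
    N38 x:[11,34] y:[41/2,65/2] z:[14,45] -> hit [41/2,65/2], descend [3, 18]
      N3 x:[12,34] y:[47/2,31] z:[14,23] -> miss, prune
      N18 x:[11,34] y:[41/2,65/2] z:[31,45] -> hit [31,65/2], descend [10, 11]
        N10 x:[28,34] y:[32,65/2] z:[31,35] -> hit [32,65/2] leaf, test {P16@t=32}
        N11 x:[11,16] y:[41/2,26] z:[34,45] -> miss, prune
  N7 x:[32,55] y:[22,83/2] z:[21,51] -> hit [32,83/2], descend [33, 42]
    N33 x:[33,48] y:[61/2,83/2] z:[21,51] -> hit [33,83/2], descend [14, 25]
      N14 x:[33,38] y:[34,81/2] z:[21,42] -> hit [34,38], descend [28, 39]
        N28 x:[36,37] y:[39,81/2] z:[21,24] -> miss, prune
        N39 x:[33,38] y:[34,73/2] z:[37,42] -> miss, prune
      N25 x:[35,48] y:[61/2,83/2] z:[40,51] -> hit [40,83/2], descend [5, 24]
        N5 x:[35,39] y:[40,83/2] z:[47,51] -> miss, prune
        N24 x:[36,48] y:[61/2,34] z:[40,50] -> miss, prune
    N42 x:[32,55] y:[22,31] z:[21,48] -> miss, prune

order=[0, 2, 23, 9, 36, 8, 22, 21, 27, 38, 3, 18, 10, 11, 7, 33, 14, 28, 39, 25, 5, 24, 42]  |boxes|=23  |leaves|=2  hit=P16

== RESULT ==
16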